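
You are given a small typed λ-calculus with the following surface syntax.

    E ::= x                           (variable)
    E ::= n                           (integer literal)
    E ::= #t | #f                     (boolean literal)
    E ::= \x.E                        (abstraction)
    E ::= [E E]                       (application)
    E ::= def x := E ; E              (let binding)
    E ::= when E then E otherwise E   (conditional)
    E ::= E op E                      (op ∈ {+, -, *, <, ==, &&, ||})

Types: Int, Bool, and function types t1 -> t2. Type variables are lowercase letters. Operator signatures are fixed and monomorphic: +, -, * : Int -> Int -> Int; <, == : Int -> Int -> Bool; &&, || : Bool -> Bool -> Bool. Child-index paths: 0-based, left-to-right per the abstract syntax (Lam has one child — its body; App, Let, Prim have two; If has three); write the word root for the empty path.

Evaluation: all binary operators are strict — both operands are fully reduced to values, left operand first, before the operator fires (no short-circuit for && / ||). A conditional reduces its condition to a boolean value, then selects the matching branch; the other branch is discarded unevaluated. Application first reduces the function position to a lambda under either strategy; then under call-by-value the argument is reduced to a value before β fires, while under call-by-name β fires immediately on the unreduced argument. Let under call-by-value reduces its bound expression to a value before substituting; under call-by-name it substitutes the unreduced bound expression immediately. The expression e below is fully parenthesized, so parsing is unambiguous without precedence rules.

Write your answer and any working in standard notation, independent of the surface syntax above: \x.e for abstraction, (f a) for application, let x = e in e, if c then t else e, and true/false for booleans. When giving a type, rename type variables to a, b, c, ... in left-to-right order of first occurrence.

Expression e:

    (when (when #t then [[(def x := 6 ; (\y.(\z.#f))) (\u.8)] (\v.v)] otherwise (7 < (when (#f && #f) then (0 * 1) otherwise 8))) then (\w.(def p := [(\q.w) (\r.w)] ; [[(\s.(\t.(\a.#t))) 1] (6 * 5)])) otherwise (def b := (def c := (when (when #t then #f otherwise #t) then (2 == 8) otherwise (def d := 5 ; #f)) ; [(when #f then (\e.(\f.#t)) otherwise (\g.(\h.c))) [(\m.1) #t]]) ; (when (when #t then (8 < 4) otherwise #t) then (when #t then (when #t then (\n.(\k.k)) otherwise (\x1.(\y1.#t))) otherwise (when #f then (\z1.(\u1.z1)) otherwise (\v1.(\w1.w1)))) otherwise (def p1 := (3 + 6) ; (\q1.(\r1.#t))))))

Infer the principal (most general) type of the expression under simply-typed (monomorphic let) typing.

Answer: Bool -> Bool -> Bool

Trace:
  unify Bool ~ Bool
let x : Int
\z._ : b -> Bool
\y._ : a -> b -> Bool
\u._ : c -> Int
  unify a -> b -> Bool ~ (c -> Int) -> d
  unify a ~ c -> Int
  unify b -> Bool ~ d
_ _ : b -> Bool
v : e
\v._ : e -> e
  unify b -> Bool ~ (e -> e) -> f
  unify b ~ e -> e
  unify Bool ~ f
_ _ : Bool
  unify Int ~ Int
  unify Bool ~ Bool
  unify Bool ~ Bool
  unify Bool ~ Bool
  unify Int ~ Int
  unify Int ~ Int
  unify Int ~ Int
  unify Int ~ Int
  unify Bool ~ Bool
  unify Bool ~ Bool
w : g
\q._ : h -> g
w : g
\r._ : i -> g
  unify h -> g ~ (i -> g) -> j
  unify h ~ i -> g
  unify g ~ j
_ _ : j
let p : j
\a._ : m -> Bool
\t._ : l -> m -> Bool
\s._ : k -> l -> m -> Bool
  unify k -> l -> m -> Bool ~ Int -> n
  unify k ~ Int
  unify l -> m -> Bool ~ n
_ _ : l -> m -> Bool
  unify Int ~ Int
  unify Int ~ Int
  unify l -> m -> Bool ~ Int -> o
  unify l ~ Int
  unify m -> Bool ~ o
_ _ : m -> Bool
\w._ : j -> m -> Bool
  unify Bool ~ Bool
  unify Bool ~ Bool
  unify Bool ~ Bool
  unify Int ~ Int
  unify Int ~ Int
let d : Int
  unify Bool ~ Bool
let c : Bool
  unify Bool ~ Bool
\f._ : q -> Bool
\e._ : p -> q -> Bool
c : Bool
\h._ : s -> Bool
\g._ : r -> s -> Bool
  unify p -> q -> Bool ~ r -> s -> Bool
  unify p ~ r
  unify q -> Bool ~ s -> Bool
  unify q ~ s
  unify Bool ~ Bool
\m._ : t -> Int
  unify t -> Int ~ Bool -> u
  unify t ~ Bool
  unify Int ~ u
_ _ : Int
  unify r -> s -> Bool ~ Int -> v
  unify r ~ Int
  unify s -> Bool ~ v
_ _ : s -> Bool
let b : s -> Bool
  unify Bool ~ Bool
  unify Int ~ Int
  unify Int ~ Int
  unify Bool ~ Bool
  unify Bool ~ Bool
  unify Bool ~ Bool
  unify Bool ~ Bool
k : x
\k._ : x -> x
\n._ : w -> x -> x
\y1._ : z -> Bool
\x1._ : y -> z -> Bool
  unify w -> x -> x ~ y -> z -> Bool
  unify w ~ y
  unify x -> x ~ z -> Bool
  unify x ~ z
  unify z ~ Bool
  unify Bool ~ Bool
z1 : t26
\u1._ : t27 -> t26
\z1._ : t26 -> t27 -> t26
w1 : t29
\w1._ : t29 -> t29
\v1._ : t28 -> t29 -> t29
  unify t26 -> t27 -> t26 ~ t28 -> t29 -> t29
  unify t26 ~ t28
  unify t27 -> t28 ~ t29 -> t29
  unify t27 ~ t29
  unify t28 ~ t29
  unify y -> Bool -> Bool ~ t29 -> t29 -> t29
  unify y ~ t29
  unify Bool -> Bool ~ t29 -> t29
  unify Bool ~ t29
  unify Bool ~ Bool
  unify Int ~ Int
  unify Int ~ Int
let p1 : Int
\r1._ : t31 -> Bool
\q1._ : t30 -> t31 -> Bool
  unify Bool -> Bool -> Bool ~ t30 -> t31 -> Bool
  unify Bool ~ t30
  unify Bool -> Bool ~ t31 -> Bool
  unify Bool ~ t31
  unify Bool ~ Bool
  unify j -> m -> Bool ~ Bool -> Bool -> Bool
  unify j ~ Bool
  unify m -> Bool ~ Bool -> Bool
  unify m ~ Bool
  unify Bool ~ Bool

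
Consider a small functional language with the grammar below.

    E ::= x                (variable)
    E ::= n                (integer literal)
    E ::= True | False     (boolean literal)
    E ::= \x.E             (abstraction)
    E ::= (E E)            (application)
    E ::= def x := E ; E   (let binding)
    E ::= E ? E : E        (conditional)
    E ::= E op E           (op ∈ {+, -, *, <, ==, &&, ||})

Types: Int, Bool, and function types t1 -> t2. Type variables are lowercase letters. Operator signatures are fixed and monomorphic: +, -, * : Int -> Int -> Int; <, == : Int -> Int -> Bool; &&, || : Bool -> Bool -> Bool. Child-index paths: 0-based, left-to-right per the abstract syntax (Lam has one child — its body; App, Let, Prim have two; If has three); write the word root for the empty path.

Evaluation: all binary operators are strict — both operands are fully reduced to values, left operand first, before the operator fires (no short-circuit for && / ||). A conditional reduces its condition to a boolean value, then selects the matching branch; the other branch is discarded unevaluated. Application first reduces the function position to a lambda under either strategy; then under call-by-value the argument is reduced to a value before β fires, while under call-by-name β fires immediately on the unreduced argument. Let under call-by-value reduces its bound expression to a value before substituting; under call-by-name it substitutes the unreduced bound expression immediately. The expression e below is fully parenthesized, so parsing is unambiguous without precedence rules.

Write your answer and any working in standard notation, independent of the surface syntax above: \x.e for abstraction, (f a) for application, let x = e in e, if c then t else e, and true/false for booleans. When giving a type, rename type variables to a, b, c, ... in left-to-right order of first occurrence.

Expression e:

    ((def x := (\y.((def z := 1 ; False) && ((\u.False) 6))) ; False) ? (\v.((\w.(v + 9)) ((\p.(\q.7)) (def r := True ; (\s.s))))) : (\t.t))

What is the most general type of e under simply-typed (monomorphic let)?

Working:
let z : Int
  unify Bool ~ Bool
\u._ : b -> Bool
  unify b -> Bool ~ Int -> c
  unify b ~ Int
  unify Bool ~ c
_ _ : Bool
  unify Bool ~ Bool
\y._ : a -> Bool
let x : a -> Bool
  unify Bool ~ Bool
v : d
  unify d ~ Int
  unify Int ~ Int
\w._ : e -> Int
\q._ : g -> Int
\p._ : f -> g -> Int
let r : Bool
s : h
\s._ : h -> h
  unify f -> g -> Int ~ (h -> h) -> i
  unify f ~ h -> h
  unify g -> Int ~ i
_ _ : g -> Int
  unify e -> Int ~ (g -> Int) -> j
  unify e ~ g -> Int
  unify Int ~ j
_ _ : Int
\v._ : Int -> Int
t : k
\t._ : k -> k
  unify Int -> Int ~ k -> k
  unify Int ~ k
  unify Int ~ Int

Answer: Int -> Int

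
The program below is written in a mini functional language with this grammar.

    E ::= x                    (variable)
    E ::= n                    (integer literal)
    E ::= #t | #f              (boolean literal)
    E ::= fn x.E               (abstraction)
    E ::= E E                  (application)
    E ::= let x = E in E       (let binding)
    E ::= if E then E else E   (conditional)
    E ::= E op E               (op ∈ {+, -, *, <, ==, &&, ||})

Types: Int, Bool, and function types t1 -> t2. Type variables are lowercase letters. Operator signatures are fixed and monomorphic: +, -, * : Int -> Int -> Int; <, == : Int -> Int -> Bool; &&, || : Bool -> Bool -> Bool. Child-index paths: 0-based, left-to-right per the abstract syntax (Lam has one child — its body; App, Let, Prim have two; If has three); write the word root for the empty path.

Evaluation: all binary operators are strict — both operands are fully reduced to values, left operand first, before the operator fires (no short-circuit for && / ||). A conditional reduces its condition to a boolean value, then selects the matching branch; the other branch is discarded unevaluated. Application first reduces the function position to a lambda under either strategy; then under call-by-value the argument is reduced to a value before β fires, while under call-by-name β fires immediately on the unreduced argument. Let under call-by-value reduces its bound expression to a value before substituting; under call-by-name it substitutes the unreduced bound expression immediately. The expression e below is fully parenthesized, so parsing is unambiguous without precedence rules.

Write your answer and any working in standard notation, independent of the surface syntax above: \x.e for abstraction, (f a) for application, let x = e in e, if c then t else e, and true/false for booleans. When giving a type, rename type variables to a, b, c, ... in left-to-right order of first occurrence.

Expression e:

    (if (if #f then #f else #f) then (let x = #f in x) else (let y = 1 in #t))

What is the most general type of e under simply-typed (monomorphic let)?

Working:
  unify Bool ~ Bool
  unify Bool ~ Bool
  unify Bool ~ Bool
let x : Bool
x : Bool
let y : Int
  unify Bool ~ Bool

Answer: Bool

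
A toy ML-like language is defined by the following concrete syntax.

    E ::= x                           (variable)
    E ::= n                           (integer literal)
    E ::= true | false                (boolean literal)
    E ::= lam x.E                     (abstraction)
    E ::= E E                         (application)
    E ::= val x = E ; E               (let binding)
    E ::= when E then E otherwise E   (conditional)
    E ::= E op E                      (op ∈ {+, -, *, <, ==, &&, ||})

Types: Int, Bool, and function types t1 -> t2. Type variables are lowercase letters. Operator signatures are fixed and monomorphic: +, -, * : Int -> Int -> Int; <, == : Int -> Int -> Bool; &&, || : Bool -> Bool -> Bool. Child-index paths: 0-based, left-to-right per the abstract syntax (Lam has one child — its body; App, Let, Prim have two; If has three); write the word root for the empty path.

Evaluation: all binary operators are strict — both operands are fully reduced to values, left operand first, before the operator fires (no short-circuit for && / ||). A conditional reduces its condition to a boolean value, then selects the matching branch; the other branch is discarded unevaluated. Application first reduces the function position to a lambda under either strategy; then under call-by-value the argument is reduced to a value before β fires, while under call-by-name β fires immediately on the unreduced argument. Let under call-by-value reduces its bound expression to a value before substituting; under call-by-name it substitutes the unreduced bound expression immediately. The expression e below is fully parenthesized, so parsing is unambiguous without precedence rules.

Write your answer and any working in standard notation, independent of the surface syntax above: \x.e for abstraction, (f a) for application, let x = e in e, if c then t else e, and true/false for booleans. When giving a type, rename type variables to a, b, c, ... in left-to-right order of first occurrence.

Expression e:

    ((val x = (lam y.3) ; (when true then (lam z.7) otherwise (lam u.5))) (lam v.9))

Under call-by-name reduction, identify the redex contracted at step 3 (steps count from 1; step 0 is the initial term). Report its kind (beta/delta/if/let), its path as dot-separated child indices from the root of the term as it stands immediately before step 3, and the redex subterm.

Working:
step 0: ((let x = (\y.3) in (if true then (\z.7) else (\u.5))) (\v.9))
step 1: [let@0] ((if true then (\z.7) else (\u.5)) (\v.9))
step 2: [if@0] ((\z.7) (\v.9))
step 3: [beta@root] 7

Answer: beta at root : ((\z.7) (\v.9))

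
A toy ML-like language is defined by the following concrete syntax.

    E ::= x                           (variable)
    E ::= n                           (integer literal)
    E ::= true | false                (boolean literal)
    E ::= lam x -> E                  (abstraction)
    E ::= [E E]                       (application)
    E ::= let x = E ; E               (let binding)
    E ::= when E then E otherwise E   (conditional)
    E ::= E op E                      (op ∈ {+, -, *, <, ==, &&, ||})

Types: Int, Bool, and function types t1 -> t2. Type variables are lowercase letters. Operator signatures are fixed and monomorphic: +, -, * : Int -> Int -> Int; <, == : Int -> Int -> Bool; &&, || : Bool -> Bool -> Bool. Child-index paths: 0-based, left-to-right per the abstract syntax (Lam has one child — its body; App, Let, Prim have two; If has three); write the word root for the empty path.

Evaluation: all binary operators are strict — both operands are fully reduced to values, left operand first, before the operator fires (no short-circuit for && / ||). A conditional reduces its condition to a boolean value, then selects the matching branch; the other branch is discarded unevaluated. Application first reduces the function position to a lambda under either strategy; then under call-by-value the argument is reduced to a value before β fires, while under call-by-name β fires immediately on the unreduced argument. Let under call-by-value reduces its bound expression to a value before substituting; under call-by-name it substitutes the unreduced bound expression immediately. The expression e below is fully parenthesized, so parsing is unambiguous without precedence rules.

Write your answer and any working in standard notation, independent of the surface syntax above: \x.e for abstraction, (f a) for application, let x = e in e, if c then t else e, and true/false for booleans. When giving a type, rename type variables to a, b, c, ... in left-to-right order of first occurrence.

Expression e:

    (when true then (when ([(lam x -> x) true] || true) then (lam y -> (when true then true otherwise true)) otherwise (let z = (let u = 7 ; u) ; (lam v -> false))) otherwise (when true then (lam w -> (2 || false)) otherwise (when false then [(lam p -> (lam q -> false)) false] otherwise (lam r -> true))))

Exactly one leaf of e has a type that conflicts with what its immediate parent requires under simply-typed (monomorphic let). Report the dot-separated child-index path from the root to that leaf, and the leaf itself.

Answer: 2.1.0.0 : 2

Working:
  unify Bool ~ Bool
x : a
\x._ : a -> a
  unify a -> a ~ Bool -> b
  unify a ~ Bool
  unify Bool ~ b
_ _ : Bool
  unify Bool ~ Bool
  unify Bool ~ Bool
  unify Bool ~ Bool
  unify Bool ~ Bool
  unify Bool ~ Bool
\y._ : c -> Bool
let u : Int
u : Int
let z : Int
\v._ : d -> Bool
  unify c -> Bool ~ d -> Bool
  unify c ~ d
  unify Bool ~ Bool
  unify Bool ~ Bool
  unify Int ~ Bool
  FAIL: mismatch Int ~ Bool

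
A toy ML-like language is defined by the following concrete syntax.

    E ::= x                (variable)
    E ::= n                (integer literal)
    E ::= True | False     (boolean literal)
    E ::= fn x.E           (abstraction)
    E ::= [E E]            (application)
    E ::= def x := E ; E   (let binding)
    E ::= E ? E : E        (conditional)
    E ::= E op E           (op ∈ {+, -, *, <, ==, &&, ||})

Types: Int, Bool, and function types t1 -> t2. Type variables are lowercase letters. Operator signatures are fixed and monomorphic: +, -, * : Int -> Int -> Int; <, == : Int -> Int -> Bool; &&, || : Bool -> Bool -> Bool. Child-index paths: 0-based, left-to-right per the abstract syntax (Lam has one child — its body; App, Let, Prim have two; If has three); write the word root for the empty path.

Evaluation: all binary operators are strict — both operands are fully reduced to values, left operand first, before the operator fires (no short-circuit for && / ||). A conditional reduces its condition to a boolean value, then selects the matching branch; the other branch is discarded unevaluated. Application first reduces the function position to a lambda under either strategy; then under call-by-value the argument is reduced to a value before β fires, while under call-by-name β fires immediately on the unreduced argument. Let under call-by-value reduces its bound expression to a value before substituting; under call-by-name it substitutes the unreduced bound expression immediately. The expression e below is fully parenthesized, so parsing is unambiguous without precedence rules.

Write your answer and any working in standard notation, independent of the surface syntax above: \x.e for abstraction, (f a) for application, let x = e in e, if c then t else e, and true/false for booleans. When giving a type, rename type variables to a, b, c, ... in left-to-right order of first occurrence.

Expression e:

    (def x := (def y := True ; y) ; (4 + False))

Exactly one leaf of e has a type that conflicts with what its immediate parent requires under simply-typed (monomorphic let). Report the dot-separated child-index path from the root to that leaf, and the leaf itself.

Answer: 1.1 : false

Working:
let y : Bool
y : Bool
let x : Bool
  unify Int ~ Int
  unify Bool ~ Int
  FAIL: mismatch Bool ~ Int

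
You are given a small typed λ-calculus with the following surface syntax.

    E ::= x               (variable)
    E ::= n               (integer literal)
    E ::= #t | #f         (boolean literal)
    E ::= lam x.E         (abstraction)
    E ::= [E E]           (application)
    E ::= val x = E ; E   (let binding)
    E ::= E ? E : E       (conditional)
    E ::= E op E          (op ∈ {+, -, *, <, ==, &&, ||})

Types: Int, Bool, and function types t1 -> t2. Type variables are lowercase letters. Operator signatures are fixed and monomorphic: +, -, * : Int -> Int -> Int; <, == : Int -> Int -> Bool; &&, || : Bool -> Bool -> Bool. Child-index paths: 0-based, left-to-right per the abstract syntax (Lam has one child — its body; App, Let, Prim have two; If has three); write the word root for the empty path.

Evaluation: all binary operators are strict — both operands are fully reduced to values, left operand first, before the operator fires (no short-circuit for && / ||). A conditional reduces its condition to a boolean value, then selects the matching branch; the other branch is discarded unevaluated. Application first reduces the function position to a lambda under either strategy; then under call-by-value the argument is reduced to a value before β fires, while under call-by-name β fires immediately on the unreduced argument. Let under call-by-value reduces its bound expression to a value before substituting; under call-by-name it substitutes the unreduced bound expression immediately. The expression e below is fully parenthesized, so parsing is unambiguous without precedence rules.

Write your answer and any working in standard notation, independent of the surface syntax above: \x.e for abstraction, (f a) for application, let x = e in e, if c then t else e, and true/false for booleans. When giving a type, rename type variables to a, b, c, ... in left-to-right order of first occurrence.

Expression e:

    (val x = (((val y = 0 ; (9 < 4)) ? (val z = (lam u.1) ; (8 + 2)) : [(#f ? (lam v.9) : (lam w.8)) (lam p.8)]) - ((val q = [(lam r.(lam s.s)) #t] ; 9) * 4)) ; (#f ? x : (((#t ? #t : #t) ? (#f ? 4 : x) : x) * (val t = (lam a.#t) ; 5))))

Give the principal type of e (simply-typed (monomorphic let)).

Working:
let y : Int
  unify Int ~ Int
  unify Int ~ Int
  unify Bool ~ Bool
\u._ : a -> Int
let z : a -> Int
  unify Int ~ Int
  unify Int ~ Int
  unify Bool ~ Bool
\v._ : b -> Int
\w._ : c -> Int
  unify b -> Int ~ c -> Int
  unify b ~ c
  unify Int ~ Int
\p._ : d -> Int
  unify c -> Int ~ (d -> Int) -> e
  unify c ~ d -> Int
  unify Int ~ e
_ _ : Int
  unify Int ~ Int
  unify Int ~ Int
s : g
\s._ : g -> g
\r._ : f -> g -> g
  unify f -> g -> g ~ Bool -> h
  unify f ~ Bool
  unify g -> g ~ h
_ _ : g -> g
let q : g -> g
  unify Int ~ Int
  unify Int ~ Int
  unify Int ~ Int
let x : Int
  unify Bool ~ Bool
x : Int
  unify Bool ~ Bool
  unify Bool ~ Bool
  unify Bool ~ Bool
  unify Bool ~ Bool
x : Int
  unify Int ~ Int
x : Int
  unify Int ~ Int
  unify Int ~ Int
\a._ : i -> Bool
let t : i -> Bool
  unify Int ~ Int
  unify Int ~ Int

Answer: Int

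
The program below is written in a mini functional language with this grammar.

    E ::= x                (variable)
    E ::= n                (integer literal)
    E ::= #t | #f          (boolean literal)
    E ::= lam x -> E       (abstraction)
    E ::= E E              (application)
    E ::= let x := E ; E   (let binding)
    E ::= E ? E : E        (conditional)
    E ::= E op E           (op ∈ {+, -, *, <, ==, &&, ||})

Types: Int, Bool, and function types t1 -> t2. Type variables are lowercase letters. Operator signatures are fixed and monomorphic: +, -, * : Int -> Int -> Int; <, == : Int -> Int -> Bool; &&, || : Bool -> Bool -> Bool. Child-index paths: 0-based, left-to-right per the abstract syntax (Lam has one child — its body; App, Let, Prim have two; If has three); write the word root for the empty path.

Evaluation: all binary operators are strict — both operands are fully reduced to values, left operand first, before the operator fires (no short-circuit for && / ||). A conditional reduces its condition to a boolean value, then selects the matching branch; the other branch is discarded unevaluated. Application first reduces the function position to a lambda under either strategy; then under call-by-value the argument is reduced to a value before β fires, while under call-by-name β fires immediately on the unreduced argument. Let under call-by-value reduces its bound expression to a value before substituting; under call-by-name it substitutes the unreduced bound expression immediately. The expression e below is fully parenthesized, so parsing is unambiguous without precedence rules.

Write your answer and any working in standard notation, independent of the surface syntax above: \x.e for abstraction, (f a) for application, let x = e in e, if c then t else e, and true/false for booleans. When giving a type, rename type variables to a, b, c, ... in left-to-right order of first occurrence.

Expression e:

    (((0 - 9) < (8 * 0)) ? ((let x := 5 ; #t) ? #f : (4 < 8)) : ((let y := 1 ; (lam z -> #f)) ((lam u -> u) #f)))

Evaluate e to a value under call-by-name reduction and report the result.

Trace:
step 0: (if ((0 - 9) < (8 * 0)) then (if (let x = 5 in true) then false else (4 < 8)) else ((let y = 1 in (\z.false)) ((\u.u) false)))
step 1: [delta@0.0] (if (-9 < (8 * 0)) then (if (let x = 5 in true) then false else (4 < 8)) else ((let y = 1 in (\z.false)) ((\u.u) false)))
step 2: [delta@0.1] (if (-9 < 0) then (if (let x = 5 in true) then false else (4 < 8)) else ((let y = 1 in (\z.false)) ((\u.u) false)))
step 3: [delta@0] (if true then (if (let x = 5 in true) then false else (4 < 8)) else ((let y = 1 in (\z.false)) ((\u.u) false)))
step 4: [if@root] (if (let x = 5 in true) then false else (4 < 8))
step 5: [let@0] (if true then false else (4 < 8))
step 6: [if@root] false

Answer: false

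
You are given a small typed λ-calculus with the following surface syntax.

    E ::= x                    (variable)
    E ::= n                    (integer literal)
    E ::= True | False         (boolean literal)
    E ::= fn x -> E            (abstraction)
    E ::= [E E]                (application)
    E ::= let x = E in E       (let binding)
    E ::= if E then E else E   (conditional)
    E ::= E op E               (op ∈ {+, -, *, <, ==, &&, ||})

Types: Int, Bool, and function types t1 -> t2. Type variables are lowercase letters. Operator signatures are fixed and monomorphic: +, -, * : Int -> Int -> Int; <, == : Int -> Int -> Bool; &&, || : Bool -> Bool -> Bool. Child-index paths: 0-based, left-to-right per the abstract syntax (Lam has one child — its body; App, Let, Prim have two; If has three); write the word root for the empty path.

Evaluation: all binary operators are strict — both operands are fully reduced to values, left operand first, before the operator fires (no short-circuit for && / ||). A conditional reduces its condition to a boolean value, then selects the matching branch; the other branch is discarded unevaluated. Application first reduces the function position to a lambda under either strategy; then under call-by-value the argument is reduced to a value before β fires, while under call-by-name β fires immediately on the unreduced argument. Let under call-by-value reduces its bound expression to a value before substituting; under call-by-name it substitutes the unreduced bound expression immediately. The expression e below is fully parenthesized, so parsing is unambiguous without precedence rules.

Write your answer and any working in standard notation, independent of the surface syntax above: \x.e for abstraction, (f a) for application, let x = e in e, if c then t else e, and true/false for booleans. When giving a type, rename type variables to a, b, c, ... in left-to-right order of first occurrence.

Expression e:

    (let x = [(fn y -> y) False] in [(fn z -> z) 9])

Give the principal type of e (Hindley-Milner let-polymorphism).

Derivation:
y : a
\y._ : a -> a
  unify a -> a ~ Bool -> b
  unify a ~ Bool
  unify Bool ~ b
_ _ : Bool
let x : Bool
z : c
\z._ : c -> c
  unify c -> c ~ Int -> d
  unify c ~ Int
  unify Int ~ d
_ _ : Int

Answer: Int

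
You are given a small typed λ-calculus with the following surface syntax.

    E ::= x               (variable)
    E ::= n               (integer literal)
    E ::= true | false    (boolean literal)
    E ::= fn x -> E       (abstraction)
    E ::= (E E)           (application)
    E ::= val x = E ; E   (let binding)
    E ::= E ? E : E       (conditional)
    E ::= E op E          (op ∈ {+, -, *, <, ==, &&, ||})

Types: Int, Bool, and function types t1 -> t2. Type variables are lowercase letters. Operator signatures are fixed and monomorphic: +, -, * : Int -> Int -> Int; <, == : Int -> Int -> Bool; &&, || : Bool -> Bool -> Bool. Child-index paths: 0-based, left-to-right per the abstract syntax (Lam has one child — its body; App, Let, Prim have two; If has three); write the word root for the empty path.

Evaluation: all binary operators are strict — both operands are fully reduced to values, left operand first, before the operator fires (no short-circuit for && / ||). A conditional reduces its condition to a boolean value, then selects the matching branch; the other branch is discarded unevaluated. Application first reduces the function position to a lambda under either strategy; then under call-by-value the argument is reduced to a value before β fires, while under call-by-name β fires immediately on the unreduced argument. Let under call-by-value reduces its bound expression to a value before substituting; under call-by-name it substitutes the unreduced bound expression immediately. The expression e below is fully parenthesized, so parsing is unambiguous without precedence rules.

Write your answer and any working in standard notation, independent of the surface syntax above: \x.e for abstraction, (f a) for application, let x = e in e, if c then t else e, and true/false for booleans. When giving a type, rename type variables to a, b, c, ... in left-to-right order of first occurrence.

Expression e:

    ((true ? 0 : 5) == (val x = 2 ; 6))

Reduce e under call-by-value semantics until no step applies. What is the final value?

Trace:
step 0: ((if true then 0 else 5) == (let x = 2 in 6))
step 1: [if@0] (0 == (let x = 2 in 6))
step 2: [let@1] (0 == 6)
step 3: [delta@root] false

Answer: false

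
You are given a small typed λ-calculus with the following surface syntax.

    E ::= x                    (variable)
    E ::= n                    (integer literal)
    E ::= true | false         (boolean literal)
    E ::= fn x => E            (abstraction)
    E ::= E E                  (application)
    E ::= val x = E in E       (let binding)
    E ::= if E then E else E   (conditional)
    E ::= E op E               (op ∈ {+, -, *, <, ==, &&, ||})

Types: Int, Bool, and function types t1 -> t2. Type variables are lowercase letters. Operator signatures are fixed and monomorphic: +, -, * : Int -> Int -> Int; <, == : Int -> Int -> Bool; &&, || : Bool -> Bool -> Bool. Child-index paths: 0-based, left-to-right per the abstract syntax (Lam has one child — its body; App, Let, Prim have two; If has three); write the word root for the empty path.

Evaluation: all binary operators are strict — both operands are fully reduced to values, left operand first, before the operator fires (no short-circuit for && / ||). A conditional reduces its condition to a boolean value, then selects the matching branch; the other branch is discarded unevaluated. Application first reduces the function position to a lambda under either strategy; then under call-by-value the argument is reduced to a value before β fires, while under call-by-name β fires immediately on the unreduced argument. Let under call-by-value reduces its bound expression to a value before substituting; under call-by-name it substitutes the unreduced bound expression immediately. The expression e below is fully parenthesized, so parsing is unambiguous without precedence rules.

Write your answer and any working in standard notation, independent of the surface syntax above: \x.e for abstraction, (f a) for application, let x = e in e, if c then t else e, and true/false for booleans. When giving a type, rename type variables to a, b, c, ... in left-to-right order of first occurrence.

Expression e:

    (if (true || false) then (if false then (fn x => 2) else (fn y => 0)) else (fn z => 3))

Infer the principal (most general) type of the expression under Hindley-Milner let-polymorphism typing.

Answer: a -> Int

Trace:
  unify Bool ~ Bool
  unify Bool ~ Bool
  unify Bool ~ Bool
  unify Bool ~ Bool
\x._ : a -> Int
\y._ : b -> Int
  unify a -> Int ~ b -> Int
  unify a ~ b
  unify Int ~ Int
\z._ : c -> Int
  unify b -> Int ~ c -> Int
  unify b ~ c
  unify Int ~ Int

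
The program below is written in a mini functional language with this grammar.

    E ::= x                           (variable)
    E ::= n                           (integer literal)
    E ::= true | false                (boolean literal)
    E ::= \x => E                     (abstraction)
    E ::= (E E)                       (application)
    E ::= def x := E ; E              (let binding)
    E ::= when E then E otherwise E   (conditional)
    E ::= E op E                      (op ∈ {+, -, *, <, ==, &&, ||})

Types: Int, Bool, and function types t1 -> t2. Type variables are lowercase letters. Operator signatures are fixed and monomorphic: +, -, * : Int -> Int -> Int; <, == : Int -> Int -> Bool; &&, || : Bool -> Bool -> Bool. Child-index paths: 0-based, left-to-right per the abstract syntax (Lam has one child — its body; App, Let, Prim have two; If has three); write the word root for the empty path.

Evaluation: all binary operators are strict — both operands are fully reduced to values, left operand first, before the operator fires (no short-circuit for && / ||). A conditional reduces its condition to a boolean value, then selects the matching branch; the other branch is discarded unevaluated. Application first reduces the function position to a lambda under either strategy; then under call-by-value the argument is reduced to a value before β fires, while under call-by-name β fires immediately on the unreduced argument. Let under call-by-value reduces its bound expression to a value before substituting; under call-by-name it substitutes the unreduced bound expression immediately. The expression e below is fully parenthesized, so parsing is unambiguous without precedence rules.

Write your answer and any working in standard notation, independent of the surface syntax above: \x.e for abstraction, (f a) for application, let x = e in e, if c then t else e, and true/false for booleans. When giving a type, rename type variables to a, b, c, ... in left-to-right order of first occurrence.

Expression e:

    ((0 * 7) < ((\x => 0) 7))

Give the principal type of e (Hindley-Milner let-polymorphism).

Answer: Bool

Derivation:
  unify Int ~ Int
  unify Int ~ Int
  unify Int ~ Int
\x._ : a -> Int
  unify a -> Int ~ Int -> b
  unify a ~ Int
  unify Int ~ b
_ _ : Int
  unify Int ~ Int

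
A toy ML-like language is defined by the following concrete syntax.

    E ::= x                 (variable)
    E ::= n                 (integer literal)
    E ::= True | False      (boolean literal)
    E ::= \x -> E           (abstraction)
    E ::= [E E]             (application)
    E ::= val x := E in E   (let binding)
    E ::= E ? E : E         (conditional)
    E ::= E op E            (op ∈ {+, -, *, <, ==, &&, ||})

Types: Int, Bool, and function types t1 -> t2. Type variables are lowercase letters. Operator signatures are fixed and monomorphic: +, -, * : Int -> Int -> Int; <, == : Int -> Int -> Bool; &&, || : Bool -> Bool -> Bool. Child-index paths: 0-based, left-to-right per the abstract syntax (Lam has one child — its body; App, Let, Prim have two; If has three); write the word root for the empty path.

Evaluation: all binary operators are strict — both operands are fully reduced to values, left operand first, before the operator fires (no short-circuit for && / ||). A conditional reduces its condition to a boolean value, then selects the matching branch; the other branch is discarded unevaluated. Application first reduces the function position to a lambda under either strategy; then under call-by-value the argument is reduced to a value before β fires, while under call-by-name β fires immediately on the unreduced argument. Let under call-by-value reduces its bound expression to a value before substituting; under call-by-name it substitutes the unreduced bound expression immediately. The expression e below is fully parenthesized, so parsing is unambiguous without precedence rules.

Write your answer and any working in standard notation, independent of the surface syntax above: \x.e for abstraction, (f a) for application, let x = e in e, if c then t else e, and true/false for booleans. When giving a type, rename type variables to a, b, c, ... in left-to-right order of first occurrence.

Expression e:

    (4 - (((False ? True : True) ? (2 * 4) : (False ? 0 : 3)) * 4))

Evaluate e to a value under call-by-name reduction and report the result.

Answer: -28

Working:
step 0: (4 - ((if (if false then true else true) then (2 * 4) else (if false then 0 else 3)) * 4))
step 1: [if@1.0.0] (4 - ((if true then (2 * 4) else (if false then 0 else 3)) * 4))
step 2: [if@1.0] (4 - ((2 * 4) * 4))
step 3: [delta@1.0] (4 - (8 * 4))
step 4: [delta@1] (4 - 32)
step 5: [delta@root] -28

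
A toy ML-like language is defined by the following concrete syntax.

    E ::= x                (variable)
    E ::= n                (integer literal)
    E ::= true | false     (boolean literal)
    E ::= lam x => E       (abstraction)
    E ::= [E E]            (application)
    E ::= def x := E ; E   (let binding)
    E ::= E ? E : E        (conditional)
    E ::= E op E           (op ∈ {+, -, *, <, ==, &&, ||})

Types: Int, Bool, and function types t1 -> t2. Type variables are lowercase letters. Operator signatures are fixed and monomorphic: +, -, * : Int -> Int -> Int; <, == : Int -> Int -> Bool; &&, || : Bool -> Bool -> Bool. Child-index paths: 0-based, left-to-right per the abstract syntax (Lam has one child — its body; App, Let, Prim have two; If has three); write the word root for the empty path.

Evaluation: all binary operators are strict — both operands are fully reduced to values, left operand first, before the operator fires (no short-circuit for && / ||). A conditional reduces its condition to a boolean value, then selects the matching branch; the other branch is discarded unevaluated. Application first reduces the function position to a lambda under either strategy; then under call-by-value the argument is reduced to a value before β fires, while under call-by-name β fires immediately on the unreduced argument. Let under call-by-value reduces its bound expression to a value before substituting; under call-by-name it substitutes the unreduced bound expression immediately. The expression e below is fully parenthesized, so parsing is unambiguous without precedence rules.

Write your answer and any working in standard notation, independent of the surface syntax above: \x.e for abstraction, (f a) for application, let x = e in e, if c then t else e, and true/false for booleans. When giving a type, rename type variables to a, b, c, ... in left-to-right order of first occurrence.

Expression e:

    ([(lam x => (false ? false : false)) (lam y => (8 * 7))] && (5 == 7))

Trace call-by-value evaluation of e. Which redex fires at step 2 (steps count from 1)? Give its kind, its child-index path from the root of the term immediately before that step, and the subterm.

Derivation:
step 0: (((\x.(if false then false else false)) (\y.(8 * 7))) && (5 == 7))
step 1: [beta@0] ((if false then false else false) && (5 == 7))
step 2: [if@0] (false && (5 == 7))

Answer: if at 0 : (if false then false else false)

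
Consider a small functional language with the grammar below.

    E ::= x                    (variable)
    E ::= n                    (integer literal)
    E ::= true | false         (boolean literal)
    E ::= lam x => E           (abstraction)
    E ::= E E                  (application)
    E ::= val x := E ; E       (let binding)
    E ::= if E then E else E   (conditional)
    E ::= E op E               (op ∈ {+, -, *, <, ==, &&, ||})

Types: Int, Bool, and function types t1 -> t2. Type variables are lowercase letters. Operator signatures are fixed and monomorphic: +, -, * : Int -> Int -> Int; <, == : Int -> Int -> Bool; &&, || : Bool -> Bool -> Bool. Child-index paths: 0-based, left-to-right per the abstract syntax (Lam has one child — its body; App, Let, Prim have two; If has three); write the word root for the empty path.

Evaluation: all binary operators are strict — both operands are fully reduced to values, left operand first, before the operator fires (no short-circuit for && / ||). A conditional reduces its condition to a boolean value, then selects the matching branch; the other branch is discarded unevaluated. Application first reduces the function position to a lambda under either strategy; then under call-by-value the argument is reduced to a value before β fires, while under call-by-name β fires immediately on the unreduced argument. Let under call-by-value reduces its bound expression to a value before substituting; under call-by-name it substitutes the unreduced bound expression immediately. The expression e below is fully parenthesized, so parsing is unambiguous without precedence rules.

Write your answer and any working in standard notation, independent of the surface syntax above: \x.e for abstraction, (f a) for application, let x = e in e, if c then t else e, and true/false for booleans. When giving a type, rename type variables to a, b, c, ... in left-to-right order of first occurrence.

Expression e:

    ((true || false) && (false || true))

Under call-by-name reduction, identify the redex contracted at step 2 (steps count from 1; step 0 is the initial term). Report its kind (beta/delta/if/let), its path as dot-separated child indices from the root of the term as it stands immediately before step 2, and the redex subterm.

Trace:
step 0: ((true || false) && (false || true))
step 1: [delta@0] (true && (false || true))
step 2: [delta@1] (true && true)

Answer: delta at 1 : (false || true)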